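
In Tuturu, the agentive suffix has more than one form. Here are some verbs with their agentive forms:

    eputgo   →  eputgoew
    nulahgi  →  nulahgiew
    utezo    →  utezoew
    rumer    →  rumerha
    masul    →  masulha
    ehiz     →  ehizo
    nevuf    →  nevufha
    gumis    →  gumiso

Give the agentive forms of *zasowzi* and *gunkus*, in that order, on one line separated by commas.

The suffix is conditioned by the final sound: -o when the stem ends in a sibilant (*ehiz*, *gumis*); -ha when the stem ends in a non-sibilant consonant (*rumer*, *masul*, *nevuf*); -ew when the stem ends in a vowel (*eputgo*, *nulahgi*, *utezo*).
Since the final sound of *zasowzi* is /i/ (a vowel), it takes -ew, giving *zasowziew*.
Since the final sound of *gunkus* is /s/ (a sibilant), it takes -o, giving *gunkuso*.

zasowziew, gunkuso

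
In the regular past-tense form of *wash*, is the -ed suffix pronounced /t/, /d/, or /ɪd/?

The stem *wash* ends in a voiceless consonant other than /t/.
The -ed suffix is realized as /ɪd/ after /t, d/; as /t/ after other voiceless consonants; and as /d/ after other voiced sounds.
So -ed on *wash* is pronounced /t/.

/t/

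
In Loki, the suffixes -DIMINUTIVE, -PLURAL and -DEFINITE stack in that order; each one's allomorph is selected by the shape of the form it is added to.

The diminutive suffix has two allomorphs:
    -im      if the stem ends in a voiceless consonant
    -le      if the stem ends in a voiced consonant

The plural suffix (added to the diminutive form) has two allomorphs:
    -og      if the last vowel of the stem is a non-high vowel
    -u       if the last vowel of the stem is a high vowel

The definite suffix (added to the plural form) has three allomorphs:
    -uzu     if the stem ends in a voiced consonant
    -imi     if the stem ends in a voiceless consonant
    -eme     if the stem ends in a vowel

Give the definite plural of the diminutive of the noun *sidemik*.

Since the final consonant of *sidemik* is /k/ (voiceless), it takes -im, giving *sidemikim*.
The diminutive form *sidemikim* — last vowel /i/ (a high vowel) → -u → *sidemikimu*.
The final sound of the plural form *sidemikimu* is /u/, which is a vowel, so the definite suffix is -eme, giving *sidemikimueme*.

sidemikimueme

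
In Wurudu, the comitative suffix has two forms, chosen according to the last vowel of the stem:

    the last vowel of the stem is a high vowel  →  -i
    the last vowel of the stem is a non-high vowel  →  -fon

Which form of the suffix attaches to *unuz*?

The last vowel of *unuz* is /u/, which is a high vowel, so the suffix is -i.

-i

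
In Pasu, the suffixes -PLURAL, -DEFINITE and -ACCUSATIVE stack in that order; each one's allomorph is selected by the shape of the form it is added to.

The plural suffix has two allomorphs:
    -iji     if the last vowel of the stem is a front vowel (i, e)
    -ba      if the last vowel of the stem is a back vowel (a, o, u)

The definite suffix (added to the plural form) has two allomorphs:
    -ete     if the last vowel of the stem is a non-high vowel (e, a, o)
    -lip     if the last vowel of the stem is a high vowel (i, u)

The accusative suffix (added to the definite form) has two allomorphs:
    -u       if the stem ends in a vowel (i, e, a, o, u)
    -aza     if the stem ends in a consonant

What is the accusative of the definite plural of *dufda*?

Since the last vowel of *dufda* is /a/ (a back vowel), it takes -ba, giving *dufdaba*.
The last vowel of the plural form *dufdaba* is /a/, which is a non-high vowel, so the definite suffix is -ete, giving *dufdabaete*.
Since the final sound of the definite form *dufdabaete* is /e/ (a vowel), it takes -u, giving *dufdabaeteu*.

dufdabaeteu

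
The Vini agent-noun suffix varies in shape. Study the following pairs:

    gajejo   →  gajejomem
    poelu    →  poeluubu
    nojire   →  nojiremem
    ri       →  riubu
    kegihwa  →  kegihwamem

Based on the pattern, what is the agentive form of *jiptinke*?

jiptinkemem

The alternation tracks the last vowel of the stem — -ubu when the last vowel of the stem is a high vowel (*poelu*, *ri*); -mem when the last vowel of the stem is a non-high vowel (*gajejo*, *nojire*, *kegihwa*).
The last vowel of *jiptinke* is /e/, which is a non-high vowel, so the suffix is -mem, giving *jiptinkemem*.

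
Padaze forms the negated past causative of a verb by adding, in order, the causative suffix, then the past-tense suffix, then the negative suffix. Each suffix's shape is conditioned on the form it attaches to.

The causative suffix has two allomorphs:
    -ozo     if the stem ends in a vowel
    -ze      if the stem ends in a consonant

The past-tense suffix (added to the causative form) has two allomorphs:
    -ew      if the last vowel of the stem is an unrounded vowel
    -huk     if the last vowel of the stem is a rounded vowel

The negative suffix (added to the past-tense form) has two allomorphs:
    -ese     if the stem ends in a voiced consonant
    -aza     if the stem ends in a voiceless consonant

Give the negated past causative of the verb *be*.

*be*: final sound = /e/, a vowel → -ozo → *beozo*.
The causative form *beozo* — last vowel /o/ (a rounded vowel) → -huk → *beozohuk*.
The past-tense form *beozohuk* — final consonant /k/ (voiceless) → -aza → *beozohukaza*.

beozohukaza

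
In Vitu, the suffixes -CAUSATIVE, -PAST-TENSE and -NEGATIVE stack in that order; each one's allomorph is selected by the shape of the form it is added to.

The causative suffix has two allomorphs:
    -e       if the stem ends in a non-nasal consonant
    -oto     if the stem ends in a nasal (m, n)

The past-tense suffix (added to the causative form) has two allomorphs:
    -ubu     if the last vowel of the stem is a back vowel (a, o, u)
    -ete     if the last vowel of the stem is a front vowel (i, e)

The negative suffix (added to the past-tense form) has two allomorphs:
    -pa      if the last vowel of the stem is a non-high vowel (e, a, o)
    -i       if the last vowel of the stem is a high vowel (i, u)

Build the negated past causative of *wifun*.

wifunotoubui

*wifun* — final consonant /n/ (a nasal) → -oto → *wifunoto*.
Since the last vowel of the causative form *wifunoto* is /o/ (a back vowel), it takes -ubu, giving *wifunotoubu*.
The past-tense form *wifunotoubu*: last vowel = /u/, a high vowel → -i → *wifunotoubui*.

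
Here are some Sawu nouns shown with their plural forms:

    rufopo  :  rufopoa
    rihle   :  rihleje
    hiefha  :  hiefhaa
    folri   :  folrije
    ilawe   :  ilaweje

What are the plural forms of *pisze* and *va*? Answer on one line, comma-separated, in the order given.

piszeje, vaa

The alternation tracks the last vowel of the stem — -je when the last vowel of the stem is a front vowel (*rihle*, *folri*, *ilawe*); -a when the last vowel of the stem is a back vowel (*rufopo*, *hiefha*).
*pisze*: last vowel = /e/, a front vowel → -je → *piszeje*.
Since the last vowel of *va* is /a/ (a back vowel), it takes -a, giving *vaa*.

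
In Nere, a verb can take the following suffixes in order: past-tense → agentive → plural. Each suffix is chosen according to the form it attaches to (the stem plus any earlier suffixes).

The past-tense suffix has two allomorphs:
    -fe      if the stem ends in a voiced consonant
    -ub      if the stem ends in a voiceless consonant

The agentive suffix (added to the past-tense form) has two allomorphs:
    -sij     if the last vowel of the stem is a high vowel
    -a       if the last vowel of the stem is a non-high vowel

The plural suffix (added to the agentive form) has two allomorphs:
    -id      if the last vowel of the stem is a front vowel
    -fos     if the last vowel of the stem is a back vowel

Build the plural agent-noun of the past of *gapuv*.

gapuvfeafos

The final consonant of *gapuv* is /v/, which is voiced, so the past-tense suffix is -fe, giving *gapuvfe*.
The past-tense form *gapuvfe* — last vowel /e/ (a non-high vowel) → -a → *gapuvfea*.
Since the last vowel of the agentive form *gapuvfea* is /a/ (a back vowel), it takes -fos, giving *gapuvfeafos*.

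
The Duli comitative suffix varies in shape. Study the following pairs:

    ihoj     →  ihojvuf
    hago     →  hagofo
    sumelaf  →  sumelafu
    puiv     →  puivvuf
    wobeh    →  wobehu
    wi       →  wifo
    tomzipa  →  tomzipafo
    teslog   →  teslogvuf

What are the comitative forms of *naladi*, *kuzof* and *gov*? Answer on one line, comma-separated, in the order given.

naladifo, kuzofu, govvuf

The pattern is voicing of the final sound: -u when the stem ends in a voiceless consonant (*sumelaf*, *wobeh*); -vuf when the stem ends in a voiced consonant (*ihoj*, *puiv*, *teslog*); -fo when the stem ends in a vowel (*hago*, *wi*, *tomzipa*).
*naladi*: final sound = /i/, a vowel → -fo → *naladifo*.
*kuzof*: final sound = /f/, a voiceless consonant → -u → *kuzofu*.
*gov*: final sound = /v/, a voiced consonant → -vuf → *govvuf*.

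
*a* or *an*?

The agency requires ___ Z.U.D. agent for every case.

The indefinite article is chosen by the initial *sound* of the following word, not its spelling.
The initialism *Z.U.D.* is read letter by letter; the first letter, Z, is pronounced /ziː/, which begins with a consonant sound.
So the article is *a*: The agency requires a Z.U.D. agent for every case.

a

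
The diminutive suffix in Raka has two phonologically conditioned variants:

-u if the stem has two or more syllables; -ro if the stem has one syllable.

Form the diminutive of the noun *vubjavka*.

vubjavkau

*vubjavka* has 3 syllables, so the suffix is -u, giving *vubjavkau*.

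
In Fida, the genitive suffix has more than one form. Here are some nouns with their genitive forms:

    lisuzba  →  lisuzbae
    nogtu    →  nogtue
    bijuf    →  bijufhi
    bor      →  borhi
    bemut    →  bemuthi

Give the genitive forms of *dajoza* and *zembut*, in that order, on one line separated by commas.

dajozae, zembuthi

Looking at the final sound of each stem: -hi when the stem ends in a consonant (*bijuf*, *bor*, *bemut*); -e when the stem ends in a vowel (*lisuzba*, *nogtu*).
Since the final sound of *dajoza* is /a/ (a vowel), it takes -e, giving *dajozae*.
The final sound of *zembut* is /t/, which is a consonant, so the suffix is -hi, giving *zembuthi*.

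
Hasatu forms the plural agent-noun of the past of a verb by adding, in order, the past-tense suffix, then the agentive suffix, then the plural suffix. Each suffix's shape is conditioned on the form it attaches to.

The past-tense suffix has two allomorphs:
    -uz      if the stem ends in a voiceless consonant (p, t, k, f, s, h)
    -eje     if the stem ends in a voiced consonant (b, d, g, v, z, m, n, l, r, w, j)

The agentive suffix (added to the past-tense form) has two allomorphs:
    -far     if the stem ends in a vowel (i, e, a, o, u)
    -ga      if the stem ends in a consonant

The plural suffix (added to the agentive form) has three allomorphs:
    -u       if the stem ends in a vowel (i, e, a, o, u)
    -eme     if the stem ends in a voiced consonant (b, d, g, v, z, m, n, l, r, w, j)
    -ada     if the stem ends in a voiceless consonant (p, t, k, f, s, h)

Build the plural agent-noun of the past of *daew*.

Since the final consonant of *daew* is /w/ (voiced), it takes -eje, giving *daeweje*.
The past-tense form *daeweje* — final sound /e/ (a vowel) → -far → *daewejefar*.
The final sound of the agentive form *daewejefar* is /r/, which is a voiced consonant, so the plural suffix is -eme, giving *daewejefareme*.

daewejefareme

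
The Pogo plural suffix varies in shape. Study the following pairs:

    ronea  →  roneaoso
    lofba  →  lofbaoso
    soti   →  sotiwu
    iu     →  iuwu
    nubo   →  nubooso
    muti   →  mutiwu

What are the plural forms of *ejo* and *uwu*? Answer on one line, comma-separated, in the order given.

ejooso, uwuwu

The suffix is conditioned by the last vowel: -wu when the last vowel of the stem is a high vowel (*soti*, *iu*, *muti*); -oso when the last vowel of the stem is a non-high vowel (*ronea*, *lofba*, *nubo*).
*ejo* — last vowel /o/ (a non-high vowel) → -oso → *ejooso*.
Since the last vowel of *uwu* is /u/ (a high vowel), it takes -wu, giving *uwuwu*.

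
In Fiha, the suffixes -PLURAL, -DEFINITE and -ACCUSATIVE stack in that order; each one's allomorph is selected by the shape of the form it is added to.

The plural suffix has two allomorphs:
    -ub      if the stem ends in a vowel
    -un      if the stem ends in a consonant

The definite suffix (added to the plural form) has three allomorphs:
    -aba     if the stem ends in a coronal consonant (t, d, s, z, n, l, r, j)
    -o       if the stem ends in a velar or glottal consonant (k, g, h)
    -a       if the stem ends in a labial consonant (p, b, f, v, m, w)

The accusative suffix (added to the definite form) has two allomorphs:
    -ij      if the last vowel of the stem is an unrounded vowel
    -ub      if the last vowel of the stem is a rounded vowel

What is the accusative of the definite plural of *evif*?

evifunabaij

The final sound of *evif* is /f/, which is a consonant, so the plural suffix is -un, giving *evifun*.
Since the final consonant of the plural form *evifun* is /n/ (coronal), it takes -aba, giving *evifunaba*.
The definite form *evifunaba* — last vowel /a/ (an unrounded vowel) → -ij → *evifunabaij*.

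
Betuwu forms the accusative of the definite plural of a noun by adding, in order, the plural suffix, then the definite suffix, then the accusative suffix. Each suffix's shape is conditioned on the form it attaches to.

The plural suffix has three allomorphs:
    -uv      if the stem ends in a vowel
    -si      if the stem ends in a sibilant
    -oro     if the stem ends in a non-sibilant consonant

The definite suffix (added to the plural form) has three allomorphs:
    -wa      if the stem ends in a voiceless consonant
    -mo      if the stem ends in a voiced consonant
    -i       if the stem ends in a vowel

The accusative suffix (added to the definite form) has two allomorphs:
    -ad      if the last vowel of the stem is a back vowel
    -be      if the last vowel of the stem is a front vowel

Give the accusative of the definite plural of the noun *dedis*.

*dedis*: final sound = /s/, a sibilant → -si → *dedissi*.
The final sound of the plural form *dedissi* is /i/, which is a vowel, so the definite suffix is -i, giving *dedissii*.
The last vowel of the definite form *dedissii* is /i/, which is a front vowel, so the accusative suffix is -be, giving *dedissiibe*.

dedissiibe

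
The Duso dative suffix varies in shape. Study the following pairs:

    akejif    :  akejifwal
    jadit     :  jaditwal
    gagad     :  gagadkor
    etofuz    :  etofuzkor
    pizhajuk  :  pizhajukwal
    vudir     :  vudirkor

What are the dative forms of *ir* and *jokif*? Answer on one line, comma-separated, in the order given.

irkor, jokifwal

Looking at the final consonant of each stem: -wal when the stem ends in a voiceless consonant (*akejif*, *jadit*, *pizhajuk*); -kor when the stem ends in a voiced consonant (*gagad*, *etofuz*, *vudir*).
*ir* — final consonant /r/ (voiced) → -kor → *irkor*.
The final consonant of *jokif* is /f/, which is voiceless, so the suffix is -wal, giving *jokifwal*.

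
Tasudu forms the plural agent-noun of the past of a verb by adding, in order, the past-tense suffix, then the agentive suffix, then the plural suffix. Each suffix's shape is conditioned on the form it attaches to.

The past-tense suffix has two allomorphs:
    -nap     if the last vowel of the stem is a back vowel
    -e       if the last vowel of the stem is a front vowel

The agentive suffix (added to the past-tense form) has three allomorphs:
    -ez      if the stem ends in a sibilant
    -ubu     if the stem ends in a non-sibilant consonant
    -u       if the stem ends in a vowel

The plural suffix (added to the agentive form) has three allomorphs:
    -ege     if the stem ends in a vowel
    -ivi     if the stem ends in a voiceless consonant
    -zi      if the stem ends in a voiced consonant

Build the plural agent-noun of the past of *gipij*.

*gipij*: last vowel = /i/, a front vowel → -e → *gipije*.
The past-tense form *gipije* — final sound /e/ (a vowel) → -u → *gipijeu*.
The agentive form *gipijeu*: final sound = /u/, a vowel → -ege → *gipijeuege*.

gipijeuege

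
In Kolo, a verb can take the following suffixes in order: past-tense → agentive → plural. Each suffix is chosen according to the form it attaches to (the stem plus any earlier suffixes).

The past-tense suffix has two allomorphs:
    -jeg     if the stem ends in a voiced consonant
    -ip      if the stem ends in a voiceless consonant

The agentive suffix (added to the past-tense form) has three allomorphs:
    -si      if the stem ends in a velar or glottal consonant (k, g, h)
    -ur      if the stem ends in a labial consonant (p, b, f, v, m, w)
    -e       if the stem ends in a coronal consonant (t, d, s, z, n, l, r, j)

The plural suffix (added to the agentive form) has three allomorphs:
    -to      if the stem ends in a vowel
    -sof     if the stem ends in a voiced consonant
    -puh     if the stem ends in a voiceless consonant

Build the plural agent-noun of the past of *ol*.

Since the final consonant of *ol* is /l/ (voiced), it takes -jeg, giving *oljeg*.
The past-tense form *oljeg* — final consonant /g/ (velar/glottal) → -si → *oljegsi*.
The agentive form *oljegsi*: final sound = /i/, a vowel → -to → *oljegsito*.

oljegsito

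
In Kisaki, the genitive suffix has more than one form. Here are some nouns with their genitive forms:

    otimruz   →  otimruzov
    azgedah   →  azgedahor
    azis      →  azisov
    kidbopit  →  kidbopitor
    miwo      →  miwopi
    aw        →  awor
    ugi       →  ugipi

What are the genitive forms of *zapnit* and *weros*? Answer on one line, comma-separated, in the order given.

Looking at the final sound of each stem: -ov when the stem ends in a sibilant (*otimruz*, *azis*); -or when the stem ends in a non-sibilant consonant (*azgedah*, *kidbopit*, *aw*); -pi when the stem ends in a vowel (*miwo*, *ugi*).
*zapnit*: final sound = /t/, a non-sibilant consonant → -or → *zapnitor*.
*weros*: final sound = /s/, a sibilant → -ov → *werosov*.

zapnitor, werosov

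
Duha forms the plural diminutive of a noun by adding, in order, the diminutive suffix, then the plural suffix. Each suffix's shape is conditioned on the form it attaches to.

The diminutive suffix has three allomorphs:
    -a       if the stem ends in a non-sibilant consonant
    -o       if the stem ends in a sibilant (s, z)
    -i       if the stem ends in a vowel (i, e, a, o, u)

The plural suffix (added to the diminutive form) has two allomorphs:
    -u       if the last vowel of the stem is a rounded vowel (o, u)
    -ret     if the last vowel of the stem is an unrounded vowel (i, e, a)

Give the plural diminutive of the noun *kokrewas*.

Since the final sound of *kokrewas* is /s/ (a sibilant), it takes -o, giving *kokrewaso*.
The diminutive form *kokrewaso* — last vowel /o/ (a rounded vowel) → -u → *kokrewasou*.

kokrewasou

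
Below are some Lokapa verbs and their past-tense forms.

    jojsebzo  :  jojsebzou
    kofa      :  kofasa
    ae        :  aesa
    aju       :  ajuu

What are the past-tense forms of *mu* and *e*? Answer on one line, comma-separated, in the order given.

The pattern is rounding harmony: -u when the last vowel of the stem is a rounded vowel (*jojsebzo*, *aju*); -sa when the last vowel of the stem is an unrounded vowel (*kofa*, *ae*).
Since the last vowel of *mu* is /u/ (a rounded vowel), it takes -u, giving *muu*.
Since the last vowel of *e* is /e/ (an unrounded vowel), it takes -sa, giving *esa*.

muu, esa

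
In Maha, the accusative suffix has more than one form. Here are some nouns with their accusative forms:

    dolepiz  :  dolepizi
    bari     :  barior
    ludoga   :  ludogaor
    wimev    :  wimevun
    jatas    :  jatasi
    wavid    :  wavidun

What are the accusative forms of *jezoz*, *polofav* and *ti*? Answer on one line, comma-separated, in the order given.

The alternation tracks the final sound of the stem — -i when the stem ends in a sibilant (*dolepiz*, *jatas*); -un when the stem ends in a non-sibilant consonant (*wimev*, *wavid*); -or when the stem ends in a vowel (*bari*, *ludoga*).
Since the final sound of *jezoz* is /z/ (a sibilant), it takes -i, giving *jezozi*.
Since the final sound of *polofav* is /v/ (a non-sibilant consonant), it takes -un, giving *polofavun*.
The final sound of *ti* is /i/, which is a vowel, so the suffix is -or, giving *tior*.

jezozi, polofavun, tior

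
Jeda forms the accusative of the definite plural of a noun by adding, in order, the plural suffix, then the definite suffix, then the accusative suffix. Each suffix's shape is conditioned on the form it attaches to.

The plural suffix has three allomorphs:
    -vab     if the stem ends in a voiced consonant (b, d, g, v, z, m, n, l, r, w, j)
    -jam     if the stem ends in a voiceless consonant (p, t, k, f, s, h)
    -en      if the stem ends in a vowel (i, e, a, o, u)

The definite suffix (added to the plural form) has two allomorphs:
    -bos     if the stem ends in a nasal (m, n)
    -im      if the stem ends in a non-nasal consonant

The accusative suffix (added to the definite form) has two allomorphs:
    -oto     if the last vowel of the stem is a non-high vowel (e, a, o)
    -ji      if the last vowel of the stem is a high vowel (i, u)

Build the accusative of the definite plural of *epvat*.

*epvat* — final sound /t/ (a voiceless consonant) → -jam → *epvatjam*.
The plural form *epvatjam* — final consonant /m/ (a nasal) → -bos → *epvatjambos*.
The last vowel of the definite form *epvatjambos* is /o/, which is a non-high vowel, so the accusative suffix is -oto, giving *epvatjambosoto*.

epvatjambosoto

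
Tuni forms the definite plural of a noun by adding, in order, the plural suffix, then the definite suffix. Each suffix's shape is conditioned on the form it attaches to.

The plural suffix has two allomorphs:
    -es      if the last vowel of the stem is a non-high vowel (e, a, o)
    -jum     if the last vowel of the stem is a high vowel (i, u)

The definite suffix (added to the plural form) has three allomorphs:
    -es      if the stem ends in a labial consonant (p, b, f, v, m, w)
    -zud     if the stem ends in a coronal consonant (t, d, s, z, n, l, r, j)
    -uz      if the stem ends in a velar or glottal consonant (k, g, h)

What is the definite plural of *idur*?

idurjumes

The last vowel of *idur* is /u/, which is a high vowel, so the plural suffix is -jum, giving *idurjum*.
Since the final consonant of the plural form *idurjum* is /m/ (labial), it takes -es, giving *idurjumes*.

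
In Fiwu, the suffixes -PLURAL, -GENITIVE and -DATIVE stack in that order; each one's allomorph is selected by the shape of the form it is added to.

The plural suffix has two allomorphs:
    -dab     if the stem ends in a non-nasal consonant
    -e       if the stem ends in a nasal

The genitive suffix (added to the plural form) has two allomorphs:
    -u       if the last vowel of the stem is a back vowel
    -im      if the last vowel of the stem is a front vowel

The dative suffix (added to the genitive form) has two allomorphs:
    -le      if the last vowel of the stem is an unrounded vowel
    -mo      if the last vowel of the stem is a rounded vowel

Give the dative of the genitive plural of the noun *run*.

runeimle

The final consonant of *run* is /n/, which is a nasal, so the plural suffix is -e, giving *rune*.
The plural form *rune*: last vowel = /e/, a front vowel → -im → *runeim*.
The last vowel of the genitive form *runeim* is /i/, which is an unrounded vowel, so the dative suffix is -le, giving *runeimle*.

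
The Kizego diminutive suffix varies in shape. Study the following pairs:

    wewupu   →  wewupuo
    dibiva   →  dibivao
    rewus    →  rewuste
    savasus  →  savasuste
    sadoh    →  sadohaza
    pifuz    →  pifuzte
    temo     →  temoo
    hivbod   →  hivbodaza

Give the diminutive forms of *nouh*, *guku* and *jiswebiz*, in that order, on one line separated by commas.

nouhaza, gukuo, jiswebizte

Looking at the final sound of each stem: -te when the stem ends in a sibilant (*rewus*, *savasus*, *pifuz*); -aza when the stem ends in a non-sibilant consonant (*sadoh*, *hivbod*); -o when the stem ends in a vowel (*wewupu*, *dibiva*, *temo*).
*nouh*: final sound = /h/, a non-sibilant consonant → -aza → *nouhaza*.
*guku* — final sound /u/ (a vowel) → -o → *gukuo*.
*jiswebiz* — final sound /z/ (a sibilant) → -te → *jiswebizte*.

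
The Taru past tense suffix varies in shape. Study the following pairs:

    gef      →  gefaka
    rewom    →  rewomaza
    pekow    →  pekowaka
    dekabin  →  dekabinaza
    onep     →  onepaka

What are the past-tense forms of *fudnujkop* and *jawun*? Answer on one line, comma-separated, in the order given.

The pattern is nasality of the final consonant: -aza when the stem ends in a nasal (*rewom*, *dekabin*); -aka when the stem ends in a non-nasal consonant (*gef*, *pekow*, *onep*).
*fudnujkop*: final consonant = /p/, non-nasal → -aka → *fudnujkopaka*.
The final consonant of *jawun* is /n/, which is a nasal, so the suffix is -aza, giving *jawunaza*.

fudnujkopaka, jawunaza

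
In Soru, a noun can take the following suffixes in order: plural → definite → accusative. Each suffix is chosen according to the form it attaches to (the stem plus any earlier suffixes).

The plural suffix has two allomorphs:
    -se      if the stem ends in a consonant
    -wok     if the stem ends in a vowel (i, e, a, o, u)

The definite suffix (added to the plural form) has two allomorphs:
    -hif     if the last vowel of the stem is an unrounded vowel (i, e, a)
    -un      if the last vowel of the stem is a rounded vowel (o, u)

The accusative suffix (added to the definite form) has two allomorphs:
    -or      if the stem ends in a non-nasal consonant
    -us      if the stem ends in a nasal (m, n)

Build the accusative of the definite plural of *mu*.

*mu* — final sound /u/ (a vowel) → -wok → *muwok*.
The last vowel of the plural form *muwok* is /o/, which is a rounded vowel, so the definite suffix is -un, giving *muwokun*.
Since the final consonant of the definite form *muwokun* is /n/ (a nasal), it takes -us, giving *muwokunus*.

muwokunus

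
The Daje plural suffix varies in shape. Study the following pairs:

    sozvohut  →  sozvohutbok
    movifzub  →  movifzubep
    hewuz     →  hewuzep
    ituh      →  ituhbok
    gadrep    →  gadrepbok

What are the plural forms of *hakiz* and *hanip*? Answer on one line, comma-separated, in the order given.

hakizep, hanipbok

The pattern is voicing of the final consonant: -bok when the stem ends in a voiceless consonant (*sozvohut*, *ituh*, *gadrep*); -ep when the stem ends in a voiced consonant (*movifzub*, *hewuz*).
*hakiz*: final consonant = /z/, voiced → -ep → *hakizep*.
*hanip* — final consonant /p/ (voiceless) → -bok → *hanipbok*.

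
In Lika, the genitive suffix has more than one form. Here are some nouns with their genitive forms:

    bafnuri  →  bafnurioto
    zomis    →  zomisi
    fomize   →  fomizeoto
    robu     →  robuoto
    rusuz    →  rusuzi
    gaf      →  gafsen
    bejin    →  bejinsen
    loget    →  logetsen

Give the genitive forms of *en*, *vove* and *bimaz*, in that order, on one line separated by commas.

The suffix is conditioned by the final sound: -i when the stem ends in a sibilant (*zomis*, *rusuz*); -sen when the stem ends in a non-sibilant consonant (*gaf*, *bejin*, *loget*); -oto when the stem ends in a vowel (*bafnuri*, *fomize*, *robu*).
*en* — final sound /n/ (a non-sibilant consonant) → -sen → *ensen*.
*vove*: final sound = /e/, a vowel → -oto → *voveoto*.
*bimaz*: final sound = /z/, a sibilant → -i → *bimazi*.

ensen, voveoto, bimazi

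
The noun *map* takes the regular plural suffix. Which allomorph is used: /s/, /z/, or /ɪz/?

/s/

The stem *map* ends in a voiceless non-sibilant consonant.
The plural suffix surfaces as /ɪz/ after sibilants, /s/ after other voiceless consonants, and /z/ after other voiced sounds.
So the plural -s on *map* is pronounced /s/.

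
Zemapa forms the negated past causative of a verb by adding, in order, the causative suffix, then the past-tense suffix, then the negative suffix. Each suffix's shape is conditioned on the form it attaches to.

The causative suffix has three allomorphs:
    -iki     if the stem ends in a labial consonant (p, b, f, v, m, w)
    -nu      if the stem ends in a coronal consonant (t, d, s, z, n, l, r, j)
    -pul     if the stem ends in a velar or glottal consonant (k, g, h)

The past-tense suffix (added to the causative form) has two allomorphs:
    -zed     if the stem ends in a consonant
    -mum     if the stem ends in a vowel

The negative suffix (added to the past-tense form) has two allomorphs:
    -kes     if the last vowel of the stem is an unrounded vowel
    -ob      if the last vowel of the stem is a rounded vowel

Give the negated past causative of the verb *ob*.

obikimumob

The final consonant of *ob* is /b/, which is labial, so the causative suffix is -iki, giving *obiki*.
The causative form *obiki* — final sound /i/ (a vowel) → -mum → *obikimum*.
Since the last vowel of the past-tense form *obikimum* is /u/ (a rounded vowel), it takes -ob, giving *obikimumob*.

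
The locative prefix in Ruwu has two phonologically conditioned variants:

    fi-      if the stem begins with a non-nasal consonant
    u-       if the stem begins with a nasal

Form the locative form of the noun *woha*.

fiwoha

*woha* — first consonant /w/ (non-nasal) → fi- → *fiwoha*.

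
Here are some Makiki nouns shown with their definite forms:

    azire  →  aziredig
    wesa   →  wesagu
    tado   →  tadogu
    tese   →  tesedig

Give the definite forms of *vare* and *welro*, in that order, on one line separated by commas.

The alternation tracks the last vowel of the stem — -dig when the last vowel of the stem is a front vowel (*azire*, *tese*); -gu when the last vowel of the stem is a back vowel (*wesa*, *tado*).
*vare*: last vowel = /e/, a front vowel → -dig → *varedig*.
*welro* — last vowel /o/ (a back vowel) → -gu → *welrogu*.

varedig, welrogu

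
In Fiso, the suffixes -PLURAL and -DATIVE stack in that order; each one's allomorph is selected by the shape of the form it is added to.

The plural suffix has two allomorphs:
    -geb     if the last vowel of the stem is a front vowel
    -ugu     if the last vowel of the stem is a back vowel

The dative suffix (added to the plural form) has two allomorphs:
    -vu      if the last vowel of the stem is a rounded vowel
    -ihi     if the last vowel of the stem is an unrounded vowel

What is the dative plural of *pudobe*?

The last vowel of *pudobe* is /e/, which is a front vowel, so the plural suffix is -geb, giving *pudobegeb*.
Since the last vowel of the plural form *pudobegeb* is /e/ (an unrounded vowel), it takes -ihi, giving *pudobegebihi*.

pudobegebihi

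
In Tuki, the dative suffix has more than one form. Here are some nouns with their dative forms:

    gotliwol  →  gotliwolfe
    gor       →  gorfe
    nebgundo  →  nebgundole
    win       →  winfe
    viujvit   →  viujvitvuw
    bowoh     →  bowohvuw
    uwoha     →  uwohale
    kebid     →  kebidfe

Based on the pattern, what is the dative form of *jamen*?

Looking at the final sound of each stem: -vuw when the stem ends in a voiceless consonant (*viujvit*, *bowoh*); -fe when the stem ends in a voiced consonant (*gotliwol*, *gor*, *win*, *kebid*); -le when the stem ends in a vowel (*nebgundo*, *uwoha*).
Since the final sound of *jamen* is /n/ (a voiced consonant), it takes -fe, giving *jamenfe*.

jamenfe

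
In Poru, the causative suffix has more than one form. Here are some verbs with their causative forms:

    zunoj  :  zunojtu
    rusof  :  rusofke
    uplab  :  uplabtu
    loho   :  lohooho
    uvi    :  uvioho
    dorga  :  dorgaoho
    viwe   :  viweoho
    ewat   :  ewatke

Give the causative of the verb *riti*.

The pattern is voicing of the final sound: -ke when the stem ends in a voiceless consonant (*rusof*, *ewat*); -tu when the stem ends in a voiced consonant (*zunoj*, *uplab*); -oho when the stem ends in a vowel (*loho*, *uvi*, *dorga*, *viwe*).
The final sound of *riti* is /i/, which is a vowel, so the suffix is -oho, giving *ritioho*.

ritioho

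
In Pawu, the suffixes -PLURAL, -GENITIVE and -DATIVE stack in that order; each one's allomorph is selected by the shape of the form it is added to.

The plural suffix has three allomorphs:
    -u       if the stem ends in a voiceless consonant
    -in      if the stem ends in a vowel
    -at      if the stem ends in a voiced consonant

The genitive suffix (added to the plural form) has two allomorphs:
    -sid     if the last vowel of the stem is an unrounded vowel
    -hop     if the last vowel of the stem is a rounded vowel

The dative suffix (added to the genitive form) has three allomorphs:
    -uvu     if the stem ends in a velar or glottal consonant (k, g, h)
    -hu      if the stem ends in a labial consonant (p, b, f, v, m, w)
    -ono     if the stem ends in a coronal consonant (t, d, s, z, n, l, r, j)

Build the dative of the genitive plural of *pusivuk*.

pusivukuhophu

*pusivuk* — final sound /k/ (a voiceless consonant) → -u → *pusivuku*.
The plural form *pusivuku*: last vowel = /u/, a rounded vowel → -hop → *pusivukuhop*.
The genitive form *pusivukuhop* — final consonant /p/ (labial) → -hu → *pusivukuhophu*.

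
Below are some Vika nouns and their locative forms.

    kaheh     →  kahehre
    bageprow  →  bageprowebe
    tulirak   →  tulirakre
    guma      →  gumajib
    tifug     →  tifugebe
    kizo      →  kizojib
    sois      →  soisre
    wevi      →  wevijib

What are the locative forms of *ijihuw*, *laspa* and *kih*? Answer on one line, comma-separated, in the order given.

The pattern is voicing of the final sound: -re when the stem ends in a voiceless consonant (*kaheh*, *tulirak*, *sois*); -ebe when the stem ends in a voiced consonant (*bageprow*, *tifug*); -jib when the stem ends in a vowel (*guma*, *kizo*, *wevi*).
*ijihuw* — final sound /w/ (a voiced consonant) → -ebe → *ijihuwebe*.
*laspa* — final sound /a/ (a vowel) → -jib → *laspajib*.
*kih* — final sound /h/ (a voiceless consonant) → -re → *kihre*.

ijihuwebe, laspajib, kihre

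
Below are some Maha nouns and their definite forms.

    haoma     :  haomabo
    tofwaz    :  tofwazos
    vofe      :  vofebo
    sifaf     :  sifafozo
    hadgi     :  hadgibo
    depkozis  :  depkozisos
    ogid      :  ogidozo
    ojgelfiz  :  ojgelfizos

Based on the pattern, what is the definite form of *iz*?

izos

Looking at the final sound of each stem: -os when the stem ends in a sibilant (*tofwaz*, *depkozis*, *ojgelfiz*); -ozo when the stem ends in a non-sibilant consonant (*sifaf*, *ogid*); -bo when the stem ends in a vowel (*haoma*, *vofe*, *hadgi*).
*iz* — final sound /z/ (a sibilant) → -os → *izos*.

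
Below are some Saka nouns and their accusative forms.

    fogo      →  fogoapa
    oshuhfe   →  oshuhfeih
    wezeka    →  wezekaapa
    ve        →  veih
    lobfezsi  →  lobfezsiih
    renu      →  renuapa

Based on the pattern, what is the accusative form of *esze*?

The suffix is conditioned by the last vowel: -ih when the last vowel of the stem is a front vowel (*oshuhfe*, *ve*, *lobfezsi*); -apa when the last vowel of the stem is a back vowel (*fogo*, *wezeka*, *renu*).
*esze*: last vowel = /e/, a front vowel → -ih → *eszeih*.

eszeih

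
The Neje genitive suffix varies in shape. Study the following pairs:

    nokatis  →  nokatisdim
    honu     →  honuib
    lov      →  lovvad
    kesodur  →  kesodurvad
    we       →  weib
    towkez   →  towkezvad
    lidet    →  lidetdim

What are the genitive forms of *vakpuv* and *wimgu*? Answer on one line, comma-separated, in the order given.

vakpuvvad, wimguib

Looking at the final sound of each stem: -dim when the stem ends in a voiceless consonant (*nokatis*, *lidet*); -vad when the stem ends in a voiced consonant (*lov*, *kesodur*, *towkez*); -ib when the stem ends in a vowel (*honu*, *we*).
The final sound of *vakpuv* is /v/, which is a voiced consonant, so the suffix is -vad, giving *vakpuvvad*.
*wimgu*: final sound = /u/, a vowel → -ib → *wimguib*.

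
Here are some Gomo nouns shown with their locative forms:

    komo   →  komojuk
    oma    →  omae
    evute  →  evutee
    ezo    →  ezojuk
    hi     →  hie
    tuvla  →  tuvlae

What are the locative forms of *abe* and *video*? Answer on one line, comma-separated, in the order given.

abee, videojuk

The suffix is conditioned by the last vowel: -juk when the last vowel of the stem is a rounded vowel (*komo*, *ezo*); -e when the last vowel of the stem is an unrounded vowel (*oma*, *evute*, *hi*, *tuvla*).
Since the last vowel of *abe* is /e/ (an unrounded vowel), it takes -e, giving *abee*.
The last vowel of *video* is /o/, which is a rounded vowel, so the suffix is -juk, giving *videojuk*.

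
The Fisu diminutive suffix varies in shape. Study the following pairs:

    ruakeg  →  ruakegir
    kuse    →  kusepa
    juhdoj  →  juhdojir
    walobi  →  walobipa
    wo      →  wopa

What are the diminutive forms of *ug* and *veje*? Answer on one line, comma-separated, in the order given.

Looking at the final sound of each stem: -ir when the stem ends in a consonant (*ruakeg*, *juhdoj*); -pa when the stem ends in a vowel (*kuse*, *walobi*, *wo*).
The final sound of *ug* is /g/, which is a consonant, so the suffix is -ir, giving *ugir*.
The final sound of *veje* is /e/, which is a vowel, so the suffix is -pa, giving *vejepa*.

ugir, vejepa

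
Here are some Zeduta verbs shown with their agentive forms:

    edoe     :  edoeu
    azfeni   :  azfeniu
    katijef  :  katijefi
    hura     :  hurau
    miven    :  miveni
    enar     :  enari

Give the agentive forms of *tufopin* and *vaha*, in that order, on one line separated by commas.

tufopini, vahau

The pattern is consonant vs. vowel: -i when the stem ends in a consonant (*katijef*, *miven*, *enar*); -u when the stem ends in a vowel (*edoe*, *azfeni*, *hura*).
Since the final sound of *tufopin* is /n/ (a consonant), it takes -i, giving *tufopini*.
Since the final sound of *vaha* is /a/ (a vowel), it takes -u, giving *vahau*.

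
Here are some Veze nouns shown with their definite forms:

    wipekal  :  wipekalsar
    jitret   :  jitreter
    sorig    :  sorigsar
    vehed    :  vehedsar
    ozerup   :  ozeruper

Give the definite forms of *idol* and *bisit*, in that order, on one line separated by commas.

idolsar, bisiter

The pattern is voicing of the final consonant: -er when the stem ends in a voiceless consonant (*jitret*, *ozerup*); -sar when the stem ends in a voiced consonant (*wipekal*, *sorig*, *vehed*).
*idol* — final consonant /l/ (voiced) → -sar → *idolsar*.
*bisit* — final consonant /t/ (voiceless) → -er → *bisiter*.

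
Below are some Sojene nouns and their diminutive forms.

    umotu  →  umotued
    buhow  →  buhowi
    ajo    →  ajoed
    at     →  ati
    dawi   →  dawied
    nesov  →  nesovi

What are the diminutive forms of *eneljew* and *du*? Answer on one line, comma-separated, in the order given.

eneljewi, dued

The suffix is conditioned by the final sound: -i when the stem ends in a consonant (*buhow*, *at*, *nesov*); -ed when the stem ends in a vowel (*umotu*, *ajo*, *dawi*).
Since the final sound of *eneljew* is /w/ (a consonant), it takes -i, giving *eneljewi*.
Since the final sound of *du* is /u/ (a vowel), it takes -ed, giving *dued*.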